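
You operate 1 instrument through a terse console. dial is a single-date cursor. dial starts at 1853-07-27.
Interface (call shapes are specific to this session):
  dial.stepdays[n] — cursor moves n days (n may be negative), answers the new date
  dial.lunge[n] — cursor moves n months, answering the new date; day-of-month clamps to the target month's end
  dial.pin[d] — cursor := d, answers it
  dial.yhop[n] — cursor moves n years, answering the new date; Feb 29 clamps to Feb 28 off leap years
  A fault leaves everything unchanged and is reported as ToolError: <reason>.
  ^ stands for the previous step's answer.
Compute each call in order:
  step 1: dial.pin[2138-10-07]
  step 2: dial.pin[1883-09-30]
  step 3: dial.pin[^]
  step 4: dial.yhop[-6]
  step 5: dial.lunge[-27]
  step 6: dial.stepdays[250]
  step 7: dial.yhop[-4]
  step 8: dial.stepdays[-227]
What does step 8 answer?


Act: pin[d→2138-10-07]
Obs: 2138-10-07
Act: pin[d→1883-09-30]
Obs: 1883-09-30
Act: pin[d→^]
Obs: 1883-09-30
Act: yhop[n→-6]
Obs: 1877-09-30
Act: lunge[n→-27]
Obs: 1875-06-30
Act: stepdays[n→250]
Obs: 1876-03-06
Act: yhop[n→-4]
Obs: 1872-03-06
Act: stepdays[n→-227]
Obs: 1871-07-23

Answer: 1871-07-23


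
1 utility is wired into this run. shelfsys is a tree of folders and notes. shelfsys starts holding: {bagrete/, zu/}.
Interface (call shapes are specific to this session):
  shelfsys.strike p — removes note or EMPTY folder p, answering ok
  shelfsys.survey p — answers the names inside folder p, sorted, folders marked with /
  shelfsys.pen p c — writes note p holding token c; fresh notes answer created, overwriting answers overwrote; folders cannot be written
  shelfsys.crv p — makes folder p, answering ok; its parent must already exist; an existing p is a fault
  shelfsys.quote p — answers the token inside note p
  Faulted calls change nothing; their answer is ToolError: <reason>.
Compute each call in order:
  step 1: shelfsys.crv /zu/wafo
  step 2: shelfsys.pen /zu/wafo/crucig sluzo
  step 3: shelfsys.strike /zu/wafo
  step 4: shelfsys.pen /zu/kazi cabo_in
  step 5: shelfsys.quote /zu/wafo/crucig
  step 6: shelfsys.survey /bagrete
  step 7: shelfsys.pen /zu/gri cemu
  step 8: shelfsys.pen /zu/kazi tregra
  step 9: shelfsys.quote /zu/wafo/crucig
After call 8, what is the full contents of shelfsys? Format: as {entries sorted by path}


Answer: {bagrete/, zu/, zu/gri=cemu, zu/kazi=tregra, zu/wafo/, zu/wafo/crucig=sluzo}

Derivation:
;; crv(p→/zu/wafo) -> ok
;; pen(p→/zu/wafo/crucig, c→sluzo) -> created
;; strike(p→/zu/wafo) -> ToolError: not empty
;; pen(p→/zu/kazi, c→cabo_in) -> created
;; quote(p→/zu/wafo/crucig) -> sluzo
;; survey(p→/bagrete) -> []
;; pen(p→/zu/gri, c→cemu) -> created
;; pen(p→/zu/kazi, c→tregra) -> overwrote
;; quote(p→/zu/wafo/crucig) -> sluzo


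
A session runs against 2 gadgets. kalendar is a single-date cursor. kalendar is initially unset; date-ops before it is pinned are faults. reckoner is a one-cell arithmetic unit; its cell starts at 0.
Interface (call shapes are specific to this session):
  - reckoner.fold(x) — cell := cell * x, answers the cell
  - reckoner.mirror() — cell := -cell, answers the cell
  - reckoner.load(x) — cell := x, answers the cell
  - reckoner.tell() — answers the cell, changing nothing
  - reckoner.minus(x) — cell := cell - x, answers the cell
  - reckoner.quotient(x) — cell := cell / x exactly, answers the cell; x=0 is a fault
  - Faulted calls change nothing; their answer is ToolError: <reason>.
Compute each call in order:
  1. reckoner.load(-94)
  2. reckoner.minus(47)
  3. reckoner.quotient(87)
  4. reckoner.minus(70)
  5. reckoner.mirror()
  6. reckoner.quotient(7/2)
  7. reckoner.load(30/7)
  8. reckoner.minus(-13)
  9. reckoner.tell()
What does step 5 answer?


Answer: 2077/29

Derivation:
CALL reckoner.load[x: -94]
RET  -94
CALL reckoner.minus[x: 47]
RET  -141
CALL reckoner.quotient[x: 87]
RET  -47/29
CALL reckoner.minus[x: 70]
RET  -2077/29
CALL reckoner.mirror[]
RET  2077/29
CALL reckoner.quotient[x: 7/2]
RET  4154/203
CALL reckoner.load[x: 30/7]
RET  30/7
CALL reckoner.minus[x: -13]
RET  121/7
CALL reckoner.tell[]
RET  121/7


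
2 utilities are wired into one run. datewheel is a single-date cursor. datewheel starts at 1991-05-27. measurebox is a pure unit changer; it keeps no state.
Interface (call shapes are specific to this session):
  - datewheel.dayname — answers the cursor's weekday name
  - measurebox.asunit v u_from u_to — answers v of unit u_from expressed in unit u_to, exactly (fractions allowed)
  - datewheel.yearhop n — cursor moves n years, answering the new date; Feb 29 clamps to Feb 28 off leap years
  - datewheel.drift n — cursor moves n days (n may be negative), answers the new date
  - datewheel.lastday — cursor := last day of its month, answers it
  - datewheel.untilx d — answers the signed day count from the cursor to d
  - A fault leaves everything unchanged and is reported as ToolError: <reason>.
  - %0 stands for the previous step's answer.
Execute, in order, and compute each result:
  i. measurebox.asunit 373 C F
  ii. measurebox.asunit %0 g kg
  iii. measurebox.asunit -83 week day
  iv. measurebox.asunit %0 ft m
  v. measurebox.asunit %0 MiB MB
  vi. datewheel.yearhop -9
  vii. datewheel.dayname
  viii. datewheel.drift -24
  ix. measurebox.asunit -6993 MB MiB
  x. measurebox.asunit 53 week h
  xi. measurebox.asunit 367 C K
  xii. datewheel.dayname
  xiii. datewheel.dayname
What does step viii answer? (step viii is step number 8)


>>> asunit v='373' u_from='C' u_to='F'
  3517/5
>>> asunit v='%0' u_from='g' u_to='kg'
  3517/5000
>>> asunit v='-83' u_from='week' u_to='day'
  -581
>>> asunit v='%0' u_from='ft' u_to='m'
  -221361/1250
>>> asunit v='%0' u_from='MiB' u_to='MB'
  -1813389312/9765625
>>> yearhop n='-9'
  1982-05-27
>>> dayname
  Thursday
>>> drift n='-24'
  1982-05-03
>>> asunit v='-6993' u_from='MB' u_to='MiB'
  -109265625/16384
>>> asunit v='53' u_from='week' u_to='h'
  8904
>>> asunit v='367' u_from='C' u_to='K'
  12803/20
>>> dayname
  Monday
>>> dayname
  Monday

Answer: 1982-05-03


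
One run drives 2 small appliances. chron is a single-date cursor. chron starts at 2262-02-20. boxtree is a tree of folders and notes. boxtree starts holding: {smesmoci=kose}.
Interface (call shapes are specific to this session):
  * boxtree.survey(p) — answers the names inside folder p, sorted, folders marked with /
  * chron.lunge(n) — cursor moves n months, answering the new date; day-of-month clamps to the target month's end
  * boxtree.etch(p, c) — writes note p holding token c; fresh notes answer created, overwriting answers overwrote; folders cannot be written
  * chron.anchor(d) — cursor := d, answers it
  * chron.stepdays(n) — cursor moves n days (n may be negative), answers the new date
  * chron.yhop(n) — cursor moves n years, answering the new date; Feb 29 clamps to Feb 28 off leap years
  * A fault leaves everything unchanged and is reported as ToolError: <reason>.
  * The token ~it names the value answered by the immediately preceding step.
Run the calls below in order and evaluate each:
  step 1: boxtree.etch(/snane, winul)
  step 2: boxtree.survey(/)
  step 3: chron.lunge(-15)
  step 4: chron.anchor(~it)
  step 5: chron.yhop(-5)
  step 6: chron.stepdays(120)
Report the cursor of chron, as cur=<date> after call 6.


# etch(p: /snane, c: winul) -> created
# survey(p: /) -> [smesmoci, snane]
# lunge(n: -15) -> 2260-11-20
# anchor(d: ~it) -> 2260-11-20
# yhop(n: -5) -> 2255-11-20
# stepdays(n: 120) -> 2256-03-19

Answer: cur=2256-03-19


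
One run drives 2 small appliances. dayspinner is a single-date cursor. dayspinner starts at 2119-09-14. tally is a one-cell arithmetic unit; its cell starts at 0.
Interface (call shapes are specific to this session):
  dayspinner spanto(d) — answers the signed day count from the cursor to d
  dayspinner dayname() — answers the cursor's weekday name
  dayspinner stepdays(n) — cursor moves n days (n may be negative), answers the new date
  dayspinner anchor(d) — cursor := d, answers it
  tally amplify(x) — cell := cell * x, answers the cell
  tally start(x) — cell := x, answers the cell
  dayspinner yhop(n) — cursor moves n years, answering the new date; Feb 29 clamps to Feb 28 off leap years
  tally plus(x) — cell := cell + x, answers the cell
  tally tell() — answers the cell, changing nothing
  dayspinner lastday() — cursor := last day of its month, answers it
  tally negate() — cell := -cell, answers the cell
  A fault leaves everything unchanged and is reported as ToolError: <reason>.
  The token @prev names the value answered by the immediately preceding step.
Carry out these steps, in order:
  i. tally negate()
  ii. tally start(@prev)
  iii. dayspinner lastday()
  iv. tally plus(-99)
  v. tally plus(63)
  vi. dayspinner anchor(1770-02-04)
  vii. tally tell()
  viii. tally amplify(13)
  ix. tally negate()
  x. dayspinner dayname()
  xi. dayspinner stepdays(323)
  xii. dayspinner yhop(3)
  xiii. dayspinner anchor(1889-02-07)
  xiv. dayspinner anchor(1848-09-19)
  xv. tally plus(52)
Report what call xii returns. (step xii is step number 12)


;; tally negate() => 0
;; tally start(x='@prev') => 0
;; dayspinner lastday() => 2119-09-30
;; tally plus(x='-99') => -99
;; tally plus(x='63') => -36
;; dayspinner anchor(d='1770-02-04') => 1770-02-04
;; tally tell() => -36
;; tally amplify(x='13') => -468
;; tally negate() => 468
;; dayspinner dayname() => Sunday
;; dayspinner stepdays(n='323') => 1770-12-24
;; dayspinner yhop(n='3') => 1773-12-24
;; dayspinner anchor(d='1889-02-07') => 1889-02-07
;; dayspinner anchor(d='1848-09-19') => 1848-09-19
;; tally plus(x='52') => 520

Answer: 1773-12-24


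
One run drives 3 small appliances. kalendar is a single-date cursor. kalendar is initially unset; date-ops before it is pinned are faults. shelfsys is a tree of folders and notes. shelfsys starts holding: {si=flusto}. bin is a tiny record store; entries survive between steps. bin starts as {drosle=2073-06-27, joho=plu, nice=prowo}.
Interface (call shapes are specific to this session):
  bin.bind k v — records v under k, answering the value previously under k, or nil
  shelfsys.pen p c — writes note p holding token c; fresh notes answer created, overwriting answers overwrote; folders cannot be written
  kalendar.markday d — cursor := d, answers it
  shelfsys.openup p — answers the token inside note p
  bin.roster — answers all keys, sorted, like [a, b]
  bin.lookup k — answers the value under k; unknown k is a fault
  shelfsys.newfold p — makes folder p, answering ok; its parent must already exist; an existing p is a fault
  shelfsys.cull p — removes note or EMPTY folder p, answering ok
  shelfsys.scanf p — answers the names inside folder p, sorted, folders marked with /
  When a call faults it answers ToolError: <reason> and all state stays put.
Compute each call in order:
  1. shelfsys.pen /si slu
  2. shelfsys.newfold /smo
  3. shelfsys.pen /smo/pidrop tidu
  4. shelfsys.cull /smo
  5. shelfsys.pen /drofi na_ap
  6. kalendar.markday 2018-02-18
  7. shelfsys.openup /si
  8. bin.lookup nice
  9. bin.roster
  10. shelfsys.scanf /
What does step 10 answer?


Answer: [drofi, si, smo/]

Derivation:
CALL shelfsys.pen[/si; slu]
RET  overwrote
CALL shelfsys.newfold[/smo]
RET  ok
CALL shelfsys.pen[/smo/pidrop; tidu]
RET  created
CALL shelfsys.cull[/smo]
RET  ToolError: not empty
CALL shelfsys.pen[/drofi; na_ap]
RET  created
CALL kalendar.markday[2018-02-18]
RET  2018-02-18
CALL shelfsys.openup[/si]
RET  slu
CALL bin.lookup[nice]
RET  prowo
CALL bin.roster[]
RET  [drosle, joho, nice]
CALL shelfsys.scanf[/]
RET  [drofi, si, smo/]


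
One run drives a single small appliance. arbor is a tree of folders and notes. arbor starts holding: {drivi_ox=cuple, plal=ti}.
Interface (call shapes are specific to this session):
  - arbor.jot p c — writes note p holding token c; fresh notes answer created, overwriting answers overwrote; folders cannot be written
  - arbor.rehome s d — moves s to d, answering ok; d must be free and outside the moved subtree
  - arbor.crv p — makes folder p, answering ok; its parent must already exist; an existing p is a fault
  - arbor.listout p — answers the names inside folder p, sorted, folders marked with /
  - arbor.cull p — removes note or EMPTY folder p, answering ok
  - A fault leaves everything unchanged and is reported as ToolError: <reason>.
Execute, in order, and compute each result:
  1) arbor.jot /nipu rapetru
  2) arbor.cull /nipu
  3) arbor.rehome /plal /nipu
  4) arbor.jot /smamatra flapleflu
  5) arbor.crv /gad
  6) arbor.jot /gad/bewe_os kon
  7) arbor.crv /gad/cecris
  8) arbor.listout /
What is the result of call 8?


Answer: [drivi_ox, gad/, nipu, smamatra]

Derivation:
·→ jot(p='/nipu', c='rapetru')
·← created
·→ cull(p='/nipu')
·← ok
·→ rehome(s='/plal', d='/nipu')
·← ok
·→ jot(p='/smamatra', c='flapleflu')
·← created
·→ crv(p='/gad')
·← ok
·→ jot(p='/gad/bewe_os', c='kon')
·← created
·→ crv(p='/gad/cecris')
·← ok
·→ listout(p='/')
·← [drivi_ox, gad/, nipu, smamatra]


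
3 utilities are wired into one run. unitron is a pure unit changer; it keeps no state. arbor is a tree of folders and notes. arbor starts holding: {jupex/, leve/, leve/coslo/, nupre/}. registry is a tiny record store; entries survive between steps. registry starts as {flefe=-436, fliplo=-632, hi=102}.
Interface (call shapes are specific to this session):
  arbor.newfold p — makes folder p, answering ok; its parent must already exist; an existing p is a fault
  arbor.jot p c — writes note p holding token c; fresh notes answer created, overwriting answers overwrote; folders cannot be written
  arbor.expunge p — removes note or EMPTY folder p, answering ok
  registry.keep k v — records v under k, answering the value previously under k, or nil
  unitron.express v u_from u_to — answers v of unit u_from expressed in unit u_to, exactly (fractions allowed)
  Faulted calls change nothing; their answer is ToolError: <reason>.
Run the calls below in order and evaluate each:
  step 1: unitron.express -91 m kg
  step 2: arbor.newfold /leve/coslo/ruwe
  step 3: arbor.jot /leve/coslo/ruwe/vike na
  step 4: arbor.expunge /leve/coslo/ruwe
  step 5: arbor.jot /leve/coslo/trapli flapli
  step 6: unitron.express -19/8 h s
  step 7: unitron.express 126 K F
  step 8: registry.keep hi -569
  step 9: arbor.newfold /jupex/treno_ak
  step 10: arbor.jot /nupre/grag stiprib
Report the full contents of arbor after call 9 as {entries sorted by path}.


Step: unitron.express[v='-91'; u_from='m'; u_to='kg']
Result: ToolError: incompatible units
Step: arbor.newfold[p='/leve/coslo/ruwe']
Result: ok
Step: arbor.jot[p='/leve/coslo/ruwe/vike'; c='na']
Result: created
Step: arbor.expunge[p='/leve/coslo/ruwe']
Result: ToolError: not empty
Step: arbor.jot[p='/leve/coslo/trapli'; c='flapli']
Result: created
Step: unitron.express[v='-19/8'; u_from='h'; u_to='s']
Result: -8550
Step: unitron.express[v='126'; u_from='K'; u_to='F']
Result: -23287/100
Step: registry.keep[k='hi'; v='-569']
Result: 102
Step: arbor.newfold[p='/jupex/treno_ak']
Result: ok
Step: arbor.jot[p='/nupre/grag'; c='stiprib']
Result: created

Answer: {jupex/, jupex/treno_ak/, leve/, leve/coslo/, leve/coslo/ruwe/, leve/coslo/ruwe/vike=na, leve/coslo/trapli=flapli, nupre/}


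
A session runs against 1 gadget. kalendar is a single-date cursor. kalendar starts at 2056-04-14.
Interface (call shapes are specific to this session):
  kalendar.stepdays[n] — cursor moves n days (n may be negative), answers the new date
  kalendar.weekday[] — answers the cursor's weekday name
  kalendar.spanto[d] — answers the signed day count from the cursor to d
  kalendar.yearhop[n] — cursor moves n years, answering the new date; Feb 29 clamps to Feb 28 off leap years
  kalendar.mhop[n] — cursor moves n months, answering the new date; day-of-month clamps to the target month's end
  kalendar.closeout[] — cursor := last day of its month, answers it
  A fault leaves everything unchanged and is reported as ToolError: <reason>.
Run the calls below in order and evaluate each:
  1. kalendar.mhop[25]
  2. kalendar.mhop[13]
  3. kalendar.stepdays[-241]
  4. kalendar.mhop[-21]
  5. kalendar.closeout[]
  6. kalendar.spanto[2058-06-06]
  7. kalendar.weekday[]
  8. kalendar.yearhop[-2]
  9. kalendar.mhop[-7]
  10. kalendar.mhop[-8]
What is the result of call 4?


~$ kalendar.mhop n: 25
= 2058-05-14
~$ kalendar.mhop n: 13
= 2059-06-14
~$ kalendar.stepdays n: -241
= 2058-10-16
~$ kalendar.mhop n: -21
= 2057-01-16
~$ kalendar.closeout
= 2057-01-31
~$ kalendar.spanto d: 2058-06-06
= 491
~$ kalendar.weekday
= Wednesday
~$ kalendar.yearhop n: -2
= 2055-01-31
~$ kalendar.mhop n: -7
= 2054-06-30
~$ kalendar.mhop n: -8
= 2053-10-30

Answer: 2057-01-16


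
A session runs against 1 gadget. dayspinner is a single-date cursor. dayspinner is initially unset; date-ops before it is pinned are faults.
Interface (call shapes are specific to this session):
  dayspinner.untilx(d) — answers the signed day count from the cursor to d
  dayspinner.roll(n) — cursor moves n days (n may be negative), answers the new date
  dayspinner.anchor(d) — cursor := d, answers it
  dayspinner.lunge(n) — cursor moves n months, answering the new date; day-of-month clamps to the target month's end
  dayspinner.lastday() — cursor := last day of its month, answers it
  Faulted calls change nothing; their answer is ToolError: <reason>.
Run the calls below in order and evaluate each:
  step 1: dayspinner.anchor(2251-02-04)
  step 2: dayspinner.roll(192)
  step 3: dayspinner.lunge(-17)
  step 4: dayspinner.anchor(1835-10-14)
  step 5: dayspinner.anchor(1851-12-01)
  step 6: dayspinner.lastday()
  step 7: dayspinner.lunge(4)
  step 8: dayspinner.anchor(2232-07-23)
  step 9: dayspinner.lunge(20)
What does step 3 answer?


CALL dayspinner.anchor[2251-02-04]
RET  2251-02-04
CALL dayspinner.roll[192]
RET  2251-08-15
CALL dayspinner.lunge[-17]
RET  2250-03-15
CALL dayspinner.anchor[1835-10-14]
RET  1835-10-14
CALL dayspinner.anchor[1851-12-01]
RET  1851-12-01
CALL dayspinner.lastday[]
RET  1851-12-31
CALL dayspinner.lunge[4]
RET  1852-04-30
CALL dayspinner.anchor[2232-07-23]
RET  2232-07-23
CALL dayspinner.lunge[20]
RET  2234-03-23

Answer: 2250-03-15


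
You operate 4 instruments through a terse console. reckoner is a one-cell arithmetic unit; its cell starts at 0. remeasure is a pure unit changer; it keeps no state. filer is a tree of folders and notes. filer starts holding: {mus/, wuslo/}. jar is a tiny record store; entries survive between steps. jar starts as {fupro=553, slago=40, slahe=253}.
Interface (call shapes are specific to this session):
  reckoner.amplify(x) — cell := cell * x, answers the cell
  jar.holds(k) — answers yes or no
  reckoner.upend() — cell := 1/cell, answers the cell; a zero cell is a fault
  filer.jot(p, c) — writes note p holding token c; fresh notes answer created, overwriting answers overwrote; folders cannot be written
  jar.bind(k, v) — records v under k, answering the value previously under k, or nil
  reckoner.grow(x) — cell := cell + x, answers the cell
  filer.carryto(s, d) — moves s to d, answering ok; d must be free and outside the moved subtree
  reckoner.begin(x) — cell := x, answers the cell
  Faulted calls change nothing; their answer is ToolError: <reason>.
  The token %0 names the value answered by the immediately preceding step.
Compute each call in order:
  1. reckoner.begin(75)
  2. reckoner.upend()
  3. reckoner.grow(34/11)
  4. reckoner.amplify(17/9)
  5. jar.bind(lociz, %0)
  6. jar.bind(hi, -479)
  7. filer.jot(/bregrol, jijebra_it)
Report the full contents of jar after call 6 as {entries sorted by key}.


·→ reckoner.begin(x='75')
·← 75
·→ reckoner.upend()
·← 1/75
·→ reckoner.grow(x='34/11')
·← 2561/825
·→ reckoner.amplify(x='17/9')
·← 43537/7425
·→ jar.bind(k='lociz', v='%0')
·← nil
·→ jar.bind(k='hi', v='-479')
·← nil
·→ filer.jot(p='/bregrol', c='jijebra_it')
·← created

Answer: {fupro=553, hi=-479, lociz=43537/7425, slago=40, slahe=253}


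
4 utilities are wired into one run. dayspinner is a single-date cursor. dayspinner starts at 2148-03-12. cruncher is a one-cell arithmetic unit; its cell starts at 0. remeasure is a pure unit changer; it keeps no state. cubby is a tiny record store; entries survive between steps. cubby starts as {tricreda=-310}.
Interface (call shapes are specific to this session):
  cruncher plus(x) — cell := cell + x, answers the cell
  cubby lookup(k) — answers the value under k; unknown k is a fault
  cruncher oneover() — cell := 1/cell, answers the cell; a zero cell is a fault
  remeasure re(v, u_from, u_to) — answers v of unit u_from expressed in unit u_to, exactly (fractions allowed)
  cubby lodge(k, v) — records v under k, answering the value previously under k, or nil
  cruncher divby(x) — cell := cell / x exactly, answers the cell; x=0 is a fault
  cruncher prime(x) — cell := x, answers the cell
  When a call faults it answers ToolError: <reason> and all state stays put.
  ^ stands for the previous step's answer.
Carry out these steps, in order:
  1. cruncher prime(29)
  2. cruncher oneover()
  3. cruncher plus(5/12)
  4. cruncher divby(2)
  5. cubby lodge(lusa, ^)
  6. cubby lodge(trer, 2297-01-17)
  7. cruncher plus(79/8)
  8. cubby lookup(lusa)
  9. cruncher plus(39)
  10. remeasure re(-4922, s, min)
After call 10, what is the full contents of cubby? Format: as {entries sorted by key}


Answer: {lusa=157/696, trer=2297-01-17, tricreda=-310}

Derivation:
Act: cruncher prime[29]
Obs: 29
Act: cruncher oneover[]
Obs: 1/29
Act: cruncher plus[5/12]
Obs: 157/348
Act: cruncher divby[2]
Obs: 157/696
Act: cubby lodge[lusa; ^]
Obs: nil
Act: cubby lodge[trer; 2297-01-17]
Obs: nil
Act: cruncher plus[79/8]
Obs: 3515/348
Act: cubby lookup[lusa]
Obs: 157/696
Act: cruncher plus[39]
Obs: 17087/348
Act: remeasure re[-4922; s; min]
Obs: -2461/30


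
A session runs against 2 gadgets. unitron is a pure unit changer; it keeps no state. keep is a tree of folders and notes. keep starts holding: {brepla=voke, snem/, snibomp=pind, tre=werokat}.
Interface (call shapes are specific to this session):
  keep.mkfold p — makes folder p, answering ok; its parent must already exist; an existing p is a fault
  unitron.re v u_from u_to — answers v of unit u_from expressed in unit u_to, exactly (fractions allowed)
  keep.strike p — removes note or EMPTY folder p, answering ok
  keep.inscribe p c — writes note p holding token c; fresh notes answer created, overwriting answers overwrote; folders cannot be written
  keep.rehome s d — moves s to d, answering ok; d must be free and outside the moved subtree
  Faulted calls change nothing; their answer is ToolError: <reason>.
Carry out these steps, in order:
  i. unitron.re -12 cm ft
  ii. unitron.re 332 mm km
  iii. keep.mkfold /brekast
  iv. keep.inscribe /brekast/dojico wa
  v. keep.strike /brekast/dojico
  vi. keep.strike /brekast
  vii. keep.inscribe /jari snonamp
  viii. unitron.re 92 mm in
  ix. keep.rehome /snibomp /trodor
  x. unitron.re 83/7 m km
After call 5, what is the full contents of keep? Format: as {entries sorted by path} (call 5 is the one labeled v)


Answer: {brekast/, brepla=voke, snem/, snibomp=pind, tre=werokat}

Derivation:
> re v→-12 u_from→cm u_to→ft
= -50/127
> re v→332 u_from→mm u_to→km
= 83/250000
> mkfold p→/brekast
= ok
> inscribe p→/brekast/dojico c→wa
= created
> strike p→/brekast/dojico
= ok
> strike p→/brekast
= ok
> inscribe p→/jari c→snonamp
= created
> re v→92 u_from→mm u_to→in
= 460/127
> rehome s→/snibomp d→/trodor
= ok
> re v→83/7 u_from→m u_to→km
= 83/7000


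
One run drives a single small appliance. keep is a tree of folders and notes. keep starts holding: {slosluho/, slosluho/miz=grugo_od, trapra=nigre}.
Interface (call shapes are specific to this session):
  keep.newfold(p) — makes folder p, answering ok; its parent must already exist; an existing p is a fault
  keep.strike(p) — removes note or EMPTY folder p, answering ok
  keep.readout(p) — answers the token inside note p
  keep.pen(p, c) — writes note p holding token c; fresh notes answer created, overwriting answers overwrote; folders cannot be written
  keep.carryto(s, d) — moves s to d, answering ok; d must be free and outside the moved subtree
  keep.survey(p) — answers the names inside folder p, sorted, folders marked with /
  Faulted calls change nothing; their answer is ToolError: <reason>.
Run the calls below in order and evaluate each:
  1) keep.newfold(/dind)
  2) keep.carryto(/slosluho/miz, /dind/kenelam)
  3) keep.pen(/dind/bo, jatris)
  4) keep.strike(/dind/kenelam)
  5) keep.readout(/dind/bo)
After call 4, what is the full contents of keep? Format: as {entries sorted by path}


Answer: {dind/, dind/bo=jatris, slosluho/, trapra=nigre}

Derivation:
→ newfold(/dind)
← ok
→ carryto(/slosluho/miz, /dind/kenelam)
← ok
→ pen(/dind/bo, jatris)
← created
→ strike(/dind/kenelam)
← ok
→ readout(/dind/bo)
← jatris


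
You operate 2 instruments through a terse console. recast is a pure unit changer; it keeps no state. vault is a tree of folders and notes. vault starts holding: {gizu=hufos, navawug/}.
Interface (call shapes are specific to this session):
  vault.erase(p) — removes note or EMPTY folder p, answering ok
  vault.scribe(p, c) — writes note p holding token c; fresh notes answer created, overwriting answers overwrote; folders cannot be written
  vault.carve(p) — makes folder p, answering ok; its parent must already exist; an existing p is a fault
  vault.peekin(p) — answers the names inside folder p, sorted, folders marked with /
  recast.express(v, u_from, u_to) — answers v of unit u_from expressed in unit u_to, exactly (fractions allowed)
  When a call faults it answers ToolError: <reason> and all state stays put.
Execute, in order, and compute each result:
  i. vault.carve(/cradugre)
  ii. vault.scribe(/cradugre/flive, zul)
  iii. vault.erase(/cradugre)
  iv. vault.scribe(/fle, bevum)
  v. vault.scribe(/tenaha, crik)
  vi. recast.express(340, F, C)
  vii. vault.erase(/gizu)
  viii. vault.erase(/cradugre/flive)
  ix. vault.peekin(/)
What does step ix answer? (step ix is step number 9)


Now I run vault.carve with p→/cradugre, and observe ok.
I use vault.scribe with p→/cradugre/flive, c→zul: created.
Invoking vault.erase with p→/cradugre: ToolError: not empty.
I invoke vault.scribe with p→/fle, c→bevum, giving created.
Then vault.scribe with p→/tenaha, c→crik, which returns created.
Using recast.express with v→340, u_from→F, u_to→C, — result: 1540/9.
Now I run vault.erase with p→/gizu, — result: ok.
I call vault.erase with p→/cradugre/flive, and see ok.
Invoking vault.peekin with p→/, yielding [cradugre/, fle, navawug/, tenaha].

Answer: [cradugre/, fle, navawug/, tenaha]


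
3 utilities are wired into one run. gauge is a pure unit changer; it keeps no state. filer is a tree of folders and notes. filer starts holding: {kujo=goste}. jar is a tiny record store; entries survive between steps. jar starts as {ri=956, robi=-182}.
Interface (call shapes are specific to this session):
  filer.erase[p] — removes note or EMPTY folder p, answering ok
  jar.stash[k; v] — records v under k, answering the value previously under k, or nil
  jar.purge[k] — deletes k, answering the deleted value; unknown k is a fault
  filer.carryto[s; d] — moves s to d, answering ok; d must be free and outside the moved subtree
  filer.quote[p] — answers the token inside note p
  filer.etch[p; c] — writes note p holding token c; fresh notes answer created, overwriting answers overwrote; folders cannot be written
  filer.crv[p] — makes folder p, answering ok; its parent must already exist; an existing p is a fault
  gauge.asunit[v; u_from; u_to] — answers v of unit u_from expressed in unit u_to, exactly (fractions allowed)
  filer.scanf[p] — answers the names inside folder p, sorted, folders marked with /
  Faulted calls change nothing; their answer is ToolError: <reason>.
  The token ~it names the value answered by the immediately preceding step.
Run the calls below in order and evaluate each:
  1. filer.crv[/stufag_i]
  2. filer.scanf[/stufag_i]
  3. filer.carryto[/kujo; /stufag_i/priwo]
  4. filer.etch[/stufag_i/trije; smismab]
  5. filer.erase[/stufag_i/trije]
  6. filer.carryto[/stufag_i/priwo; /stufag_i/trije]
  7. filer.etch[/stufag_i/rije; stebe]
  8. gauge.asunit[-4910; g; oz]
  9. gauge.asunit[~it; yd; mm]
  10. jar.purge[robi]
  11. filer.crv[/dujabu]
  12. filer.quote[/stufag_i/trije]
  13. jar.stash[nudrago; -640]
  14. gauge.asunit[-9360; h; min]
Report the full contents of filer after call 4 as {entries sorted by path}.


Answer: {stufag_i/, stufag_i/priwo=goste, stufag_i/trije=smismab}

Derivation:
Step: filer.crv[/stufag_i]
Result: ok
Step: filer.scanf[/stufag_i]
Result: []
Step: filer.carryto[/kujo; /stufag_i/priwo]
Result: ok
Step: filer.etch[/stufag_i/trije; smismab]
Result: created
Step: filer.erase[/stufag_i/trije]
Result: ok
Step: filer.carryto[/stufag_i/priwo; /stufag_i/trije]
Result: ok
Step: filer.etch[/stufag_i/rije; stebe]
Result: created
Step: gauge.asunit[-4910; g; oz]
Result: -7856000000/45359237
Step: gauge.asunit[~it; yd; mm]
Result: -7183526400000/45359237
Step: jar.purge[robi]
Result: -182
Step: filer.crv[/dujabu]
Result: ok
Step: filer.quote[/stufag_i/trije]
Result: goste
Step: jar.stash[nudrago; -640]
Result: nil
Step: gauge.asunit[-9360; h; min]
Result: -561600


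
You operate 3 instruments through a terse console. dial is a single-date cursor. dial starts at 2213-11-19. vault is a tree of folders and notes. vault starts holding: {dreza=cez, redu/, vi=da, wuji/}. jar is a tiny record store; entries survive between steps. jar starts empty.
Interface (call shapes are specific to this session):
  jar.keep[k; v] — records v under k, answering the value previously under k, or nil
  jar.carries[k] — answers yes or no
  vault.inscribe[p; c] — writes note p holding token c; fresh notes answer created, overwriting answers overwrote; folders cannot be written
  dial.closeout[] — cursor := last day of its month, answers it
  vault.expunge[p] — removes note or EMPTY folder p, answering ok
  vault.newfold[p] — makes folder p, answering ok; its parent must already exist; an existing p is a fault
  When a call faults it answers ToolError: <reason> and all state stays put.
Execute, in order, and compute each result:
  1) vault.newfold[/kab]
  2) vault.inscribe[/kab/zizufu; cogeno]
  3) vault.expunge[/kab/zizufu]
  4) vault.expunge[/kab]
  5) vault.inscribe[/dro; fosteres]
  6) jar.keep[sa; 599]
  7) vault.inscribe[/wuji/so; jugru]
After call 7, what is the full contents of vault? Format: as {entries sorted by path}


> newfold p=/kab
= ok
> inscribe p=/kab/zizufu c=cogeno
= created
> expunge p=/kab/zizufu
= ok
> expunge p=/kab
= ok
> inscribe p=/dro c=fosteres
= created
> keep k=sa v=599
= nil
> inscribe p=/wuji/so c=jugru
= created

Answer: {dreza=cez, dro=fosteres, redu/, vi=da, wuji/, wuji/so=jugru}


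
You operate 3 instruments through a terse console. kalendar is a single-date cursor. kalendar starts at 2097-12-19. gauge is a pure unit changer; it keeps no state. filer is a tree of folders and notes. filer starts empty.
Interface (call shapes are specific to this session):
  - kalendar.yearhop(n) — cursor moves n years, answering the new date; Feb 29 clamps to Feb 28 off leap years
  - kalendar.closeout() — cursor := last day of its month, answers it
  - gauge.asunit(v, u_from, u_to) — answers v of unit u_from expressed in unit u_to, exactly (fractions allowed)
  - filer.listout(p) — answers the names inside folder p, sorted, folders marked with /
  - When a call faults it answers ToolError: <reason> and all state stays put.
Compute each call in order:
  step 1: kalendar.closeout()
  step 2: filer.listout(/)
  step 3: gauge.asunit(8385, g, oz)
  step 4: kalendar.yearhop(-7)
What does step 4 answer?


Answer: 2090-12-31

Derivation:
[in] kalendar.closeout
[out] 2097-12-31
[in] filer.listout /
[out] []
[in] gauge.asunit 8385 g oz
[out] 13416000000/45359237
[in] kalendar.yearhop -7
[out] 2090-12-31


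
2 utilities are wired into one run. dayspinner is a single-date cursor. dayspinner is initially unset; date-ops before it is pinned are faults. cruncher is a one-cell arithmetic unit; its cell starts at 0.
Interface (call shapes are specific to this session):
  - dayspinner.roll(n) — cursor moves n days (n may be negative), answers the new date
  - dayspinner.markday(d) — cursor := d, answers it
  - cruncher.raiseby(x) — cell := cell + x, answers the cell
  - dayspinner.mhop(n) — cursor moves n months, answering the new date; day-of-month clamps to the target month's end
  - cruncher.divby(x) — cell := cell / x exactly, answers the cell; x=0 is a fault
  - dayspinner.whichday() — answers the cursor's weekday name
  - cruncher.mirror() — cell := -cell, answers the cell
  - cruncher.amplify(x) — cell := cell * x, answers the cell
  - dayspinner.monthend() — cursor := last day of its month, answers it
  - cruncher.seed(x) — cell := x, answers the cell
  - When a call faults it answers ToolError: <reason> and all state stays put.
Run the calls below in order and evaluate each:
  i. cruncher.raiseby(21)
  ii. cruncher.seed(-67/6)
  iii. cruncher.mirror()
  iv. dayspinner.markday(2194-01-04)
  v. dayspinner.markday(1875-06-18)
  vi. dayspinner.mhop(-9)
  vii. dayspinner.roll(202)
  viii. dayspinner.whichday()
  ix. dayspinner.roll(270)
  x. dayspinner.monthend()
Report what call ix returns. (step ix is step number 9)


Act: cruncher.raiseby[x='21']
Obs: 21
Act: cruncher.seed[x='-67/6']
Obs: -67/6
Act: cruncher.mirror[]
Obs: 67/6
Act: dayspinner.markday[d='2194-01-04']
Obs: 2194-01-04
Act: dayspinner.markday[d='1875-06-18']
Obs: 1875-06-18
Act: dayspinner.mhop[n='-9']
Obs: 1874-09-18
Act: dayspinner.roll[n='202']
Obs: 1875-04-08
Act: dayspinner.whichday[]
Obs: Thursday
Act: dayspinner.roll[n='270']
Obs: 1876-01-03
Act: dayspinner.monthend[]
Obs: 1876-01-31

Answer: 1876-01-03


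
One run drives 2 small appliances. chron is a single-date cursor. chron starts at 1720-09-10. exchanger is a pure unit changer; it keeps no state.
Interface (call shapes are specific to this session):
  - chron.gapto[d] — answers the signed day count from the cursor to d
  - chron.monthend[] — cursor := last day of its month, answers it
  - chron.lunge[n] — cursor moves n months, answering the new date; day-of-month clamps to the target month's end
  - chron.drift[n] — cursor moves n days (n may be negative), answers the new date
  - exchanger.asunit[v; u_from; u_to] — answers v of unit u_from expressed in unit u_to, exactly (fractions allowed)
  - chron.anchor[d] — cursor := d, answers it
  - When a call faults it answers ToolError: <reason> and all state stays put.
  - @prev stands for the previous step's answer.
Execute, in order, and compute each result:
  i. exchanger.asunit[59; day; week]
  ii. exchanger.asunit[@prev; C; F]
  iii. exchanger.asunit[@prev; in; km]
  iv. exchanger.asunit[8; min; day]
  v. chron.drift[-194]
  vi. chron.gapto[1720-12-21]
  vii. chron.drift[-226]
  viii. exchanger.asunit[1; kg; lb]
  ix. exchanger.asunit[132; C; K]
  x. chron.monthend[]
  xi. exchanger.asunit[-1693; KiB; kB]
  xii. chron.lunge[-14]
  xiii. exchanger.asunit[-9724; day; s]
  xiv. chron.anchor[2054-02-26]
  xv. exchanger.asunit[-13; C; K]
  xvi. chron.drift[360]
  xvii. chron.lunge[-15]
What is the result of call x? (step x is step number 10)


Answer: 1719-07-31

Derivation:
> exchanger.asunit v=59 u_from=day u_to=week
= 59/7
> exchanger.asunit v=@prev u_from=C u_to=F
= 1651/35
> exchanger.asunit v=@prev u_from=in u_to=km
= 209677/175000000
> exchanger.asunit v=8 u_from=min u_to=day
= 1/180
> chron.drift n=-194
= 1720-02-29
> chron.gapto d=1720-12-21
= 296
> chron.drift n=-226
= 1719-07-18
> exchanger.asunit v=1 u_from=kg u_to=lb
= 100000000/45359237
> exchanger.asunit v=132 u_from=C u_to=K
= 8103/20
> chron.monthend
= 1719-07-31
> exchanger.asunit v=-1693 u_from=KiB u_to=kB
= -216704/125
> chron.lunge n=-14
= 1718-05-31
> exchanger.asunit v=-9724 u_from=day u_to=s
= -840153600
> chron.anchor d=2054-02-26
= 2054-02-26
> exchanger.asunit v=-13 u_from=C u_to=K
= 5203/20
> chron.drift n=360
= 2055-02-21
> chron.lunge n=-15
= 2053-11-21


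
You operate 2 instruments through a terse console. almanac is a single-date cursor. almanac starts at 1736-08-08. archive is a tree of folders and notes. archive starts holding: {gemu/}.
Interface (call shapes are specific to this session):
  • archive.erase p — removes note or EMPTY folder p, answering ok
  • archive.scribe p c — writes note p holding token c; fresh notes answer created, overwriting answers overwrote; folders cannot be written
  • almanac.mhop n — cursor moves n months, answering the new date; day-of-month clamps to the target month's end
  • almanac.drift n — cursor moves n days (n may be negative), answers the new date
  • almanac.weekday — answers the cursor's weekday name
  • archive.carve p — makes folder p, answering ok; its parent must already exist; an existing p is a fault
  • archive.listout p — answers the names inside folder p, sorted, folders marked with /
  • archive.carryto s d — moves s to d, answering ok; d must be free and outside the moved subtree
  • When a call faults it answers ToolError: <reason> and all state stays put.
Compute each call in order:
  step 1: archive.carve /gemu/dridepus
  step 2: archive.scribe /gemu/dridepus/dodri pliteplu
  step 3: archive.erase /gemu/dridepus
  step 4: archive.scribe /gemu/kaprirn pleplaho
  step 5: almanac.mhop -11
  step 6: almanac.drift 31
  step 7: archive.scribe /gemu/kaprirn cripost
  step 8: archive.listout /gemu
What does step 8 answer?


Calling carve with /gemu/dridepus, → ok.
I try scribe with /gemu/dridepus/dodri, pliteplu, yielding created.
Calling erase with /gemu/dridepus, and see ToolError: not empty.
Now I run scribe with /gemu/kaprirn, pleplaho, → created.
I call mhop with -11: 1735-09-08.
Next I call drift with 31, and observe 1735-10-09.
Using scribe with /gemu/kaprirn, cripost, and get overwrote.
I run listout with /gemu, → [dridepus/, kaprirn].

Answer: [dridepus/, kaprirn]


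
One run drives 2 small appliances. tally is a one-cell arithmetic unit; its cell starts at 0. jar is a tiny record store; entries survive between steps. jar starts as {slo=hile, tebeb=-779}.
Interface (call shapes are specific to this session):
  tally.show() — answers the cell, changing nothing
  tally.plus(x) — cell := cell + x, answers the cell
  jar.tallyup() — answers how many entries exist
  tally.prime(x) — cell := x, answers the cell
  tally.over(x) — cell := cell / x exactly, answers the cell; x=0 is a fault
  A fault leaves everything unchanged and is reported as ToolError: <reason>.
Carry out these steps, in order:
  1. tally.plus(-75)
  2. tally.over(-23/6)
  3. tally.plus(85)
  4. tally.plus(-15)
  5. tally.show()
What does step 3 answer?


Answer: 2405/23

Derivation:
-- tally.plus(x='-75') : -75
-- tally.over(x='-23/6') : 450/23
-- tally.plus(x='85') : 2405/23
-- tally.plus(x='-15') : 2060/23
-- tally.show() : 2060/23


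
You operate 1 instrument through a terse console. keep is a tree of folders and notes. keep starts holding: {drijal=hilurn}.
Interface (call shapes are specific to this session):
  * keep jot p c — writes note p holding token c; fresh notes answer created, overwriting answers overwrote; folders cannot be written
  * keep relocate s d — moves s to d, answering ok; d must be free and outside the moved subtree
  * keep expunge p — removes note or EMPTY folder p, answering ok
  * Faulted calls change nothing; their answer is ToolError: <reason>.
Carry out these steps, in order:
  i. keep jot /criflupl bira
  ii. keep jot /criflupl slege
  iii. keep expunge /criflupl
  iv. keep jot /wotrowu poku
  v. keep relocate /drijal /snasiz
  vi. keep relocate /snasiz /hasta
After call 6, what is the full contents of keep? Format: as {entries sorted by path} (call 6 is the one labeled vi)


Answer: {hasta=hilurn, wotrowu=poku}

Derivation:
·→ keep jot(p: /criflupl, c: bira)
·← created
·→ keep jot(p: /criflupl, c: slege)
·← overwrote
·→ keep expunge(p: /criflupl)
·← ok
·→ keep jot(p: /wotrowu, c: poku)
·← created
·→ keep relocate(s: /drijal, d: /snasiz)
·← ok
·→ keep relocate(s: /snasiz, d: /hasta)
·← ok
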